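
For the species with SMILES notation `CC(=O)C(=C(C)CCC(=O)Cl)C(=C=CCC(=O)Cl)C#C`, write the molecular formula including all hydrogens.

Heavy atoms from the SMILES: 15 C, 2 Cl, 3 O.
Implicit hydrogens by atom environment:
  8 × C: no H
  3 × C: 2 H each → 6
  3 × O: no H
  2 × C: 3 H each → 6
  2 × C: 1 H each → 2
  2 × Cl: no H
  Total hydrogens = 14.
Molecular formula: C15H14Cl2O3

C15H14Cl2O3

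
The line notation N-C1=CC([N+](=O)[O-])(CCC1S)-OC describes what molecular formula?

C7H12N2O3S

Heavy atoms from the SMILES: 7 C, 2 N, 3 O, 1 S.
Implicit hydrogens by atom environment:
  2 × C: 2 H each → 4
  2 × C: 1 H each → 2
  2 × C: no H
  2 × O: no H
  1 × C: 3 H
  1 × N: 2 H
  1 × N (charge +1): no H
  1 × O (charge -1): no H
  1 × S: 1 H
  Total hydrogens = 12.
Molecular formula: C7H12N2O3S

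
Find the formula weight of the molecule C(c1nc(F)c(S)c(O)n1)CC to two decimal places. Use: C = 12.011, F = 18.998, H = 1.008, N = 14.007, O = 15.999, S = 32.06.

188.22

Molecular formula: C7H9FN2OS.
M = 7×12.011 + 1×18.998 + 9×1.008 + 2×14.007 + 1×15.999 + 1×32.06 = 188.22 g/mol.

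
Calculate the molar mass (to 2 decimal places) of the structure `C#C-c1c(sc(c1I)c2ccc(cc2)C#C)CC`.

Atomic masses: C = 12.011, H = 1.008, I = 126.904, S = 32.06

362.23

Molecular formula: C16H11IS.
M = 16×12.011 + 11×1.008 + 1×126.904 + 1×32.06 = 362.23 g/mol.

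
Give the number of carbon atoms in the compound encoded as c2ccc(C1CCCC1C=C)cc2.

13

The symbol for carbon appears 13 times in the SMILES. Lowercase c denotes aromatic carbon and counts toward C.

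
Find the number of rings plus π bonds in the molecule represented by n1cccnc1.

Molecular formula from the SMILES: C4H4N2.
DoU = (2C + 2 + N − H − X)/2 = (2·4 + 2 + 2 − 4 − 0)/2 = 8/2 = 4.
(Structurally: 1 ring(s) + 3 π bond(s) = 4.)

4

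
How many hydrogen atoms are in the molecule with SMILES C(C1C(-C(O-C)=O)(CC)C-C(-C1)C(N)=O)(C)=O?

Hydrogens are implicit in SMILES; fill each atom to its normal valence:
  4 × C: no H
  4 × O: no H
  3 × C: 3 H each → 9
  3 × C: 2 H each → 6
  2 × C: 1 H each → 2
  1 × N: 2 H
  Total hydrogens = 19.

19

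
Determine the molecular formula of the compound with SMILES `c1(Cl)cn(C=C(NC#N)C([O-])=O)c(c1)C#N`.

C9H4ClN4O2-

Heavy atoms from the SMILES: 9 C, 1 Cl, 4 N, 2 O.
Implicit hydrogens by atom environment:
  4 × C: no H
  2 × C (aromatic): 1 H each → 2
  2 × C (aromatic): no H
  2 × N: no H
  1 × C: 1 H
  1 × Cl: no H
  1 × N: 1 H
  1 × N (aromatic): no H
  1 × O: no H
  1 × O (charge -1): no H
  Total hydrogens = 4.
Net charge -1.
Molecular formula: C9H4ClN4O2-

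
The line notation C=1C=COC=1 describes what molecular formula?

Heavy atoms from the SMILES: 4 C, 1 O.
Implicit hydrogens by atom environment:
  4 × C (aromatic): 1 H each → 4
  1 × O (aromatic): no H
  Total hydrogens = 4.
Molecular formula: C4H4O

C4H4O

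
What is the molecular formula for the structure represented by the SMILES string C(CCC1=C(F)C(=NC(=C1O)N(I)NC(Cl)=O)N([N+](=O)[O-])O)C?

Heavy atoms from the SMILES: 10 C, 1 Cl, 1 F, 1 I, 5 N, 5 O.
Implicit hydrogens by atom environment:
  5 × C (aromatic): no H
  3 × C: 2 H each → 6
  2 × N: no H
  2 × O: 1 H each → 2
  2 × O: no H
  1 × C: 3 H
  1 × C: no H
  1 × Cl: no H
  1 × F: no H
  1 × I: no H
  1 × N: 1 H
  1 × N (aromatic): no H
  1 × N (charge +1): no H
  1 × O (charge -1): no H
  Total hydrogens = 12.
Molecular formula: C10H12ClFIN5O5

C10H12ClFIN5O5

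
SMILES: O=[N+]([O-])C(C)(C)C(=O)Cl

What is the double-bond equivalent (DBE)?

Molecular formula from the SMILES: C4H6ClNO3.
DoU = (2C + 2 + N − H − X)/2 = (2·4 + 2 + 1 − 6 − 1)/2 = 4/2 = 2.
(Structurally: 0 ring(s) + 2 π bond(s) = 2.)

2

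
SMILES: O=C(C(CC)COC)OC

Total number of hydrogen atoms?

14

Hydrogens are implicit in SMILES; fill each atom to its normal valence:
  3 × C: 3 H each → 9
  3 × O: no H
  2 × C: 2 H each → 4
  1 × C: 1 H
  1 × C: no H
  Total hydrogens = 14.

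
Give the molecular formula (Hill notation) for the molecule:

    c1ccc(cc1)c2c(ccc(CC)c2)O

C14H14O

Heavy atoms from the SMILES: 14 C, 1 O.
Implicit hydrogens by atom environment:
  8 × C (aromatic): 1 H each → 8
  4 × C (aromatic): no H
  1 × C: 3 H
  1 × C: 2 H
  1 × O: 1 H
  Total hydrogens = 14.
Molecular formula: C14H14O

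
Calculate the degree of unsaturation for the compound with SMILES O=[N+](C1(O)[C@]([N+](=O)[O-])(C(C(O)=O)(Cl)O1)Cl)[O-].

Molecular formula from the SMILES: C4H2Cl2N2O8.
DoU = (2C + 2 + N − H − X)/2 = (2·4 + 2 + 2 − 2 − 2)/2 = 8/2 = 4.
(Structurally: 1 ring(s) + 3 π bond(s) = 4.)

4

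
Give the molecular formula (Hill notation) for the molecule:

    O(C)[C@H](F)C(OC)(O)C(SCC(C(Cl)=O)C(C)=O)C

Heavy atoms from the SMILES: 11 C, 1 Cl, 1 F, 5 O, 1 S.
Implicit hydrogens by atom environment:
  4 × C: 3 H each → 12
  4 × O: no H
  3 × C: 1 H each → 3
  3 × C: no H
  1 × C: 2 H
  1 × Cl: no H
  1 × F: no H
  1 × O: 1 H
  1 × S: no H
  Total hydrogens = 18.
Molecular formula: C11H18ClFO5S

C11H18ClFO5S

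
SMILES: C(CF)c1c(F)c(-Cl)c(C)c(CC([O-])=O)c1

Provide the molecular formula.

Heavy atoms from the SMILES: 11 C, 1 Cl, 2 F, 2 O.
Implicit hydrogens by atom environment:
  5 × C (aromatic): no H
  3 × C: 2 H each → 6
  2 × F: no H
  1 × C: 3 H
  1 × C (aromatic): 1 H
  1 × C: no H
  1 × Cl: no H
  1 × O: no H
  1 × O (charge -1): no H
  Total hydrogens = 10.
Net charge -1.
Molecular formula: C11H10ClF2O2-

C11H10ClF2O2-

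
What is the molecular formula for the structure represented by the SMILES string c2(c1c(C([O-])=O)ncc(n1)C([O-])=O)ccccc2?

[C12H6N2O4]2-

Heavy atoms from the SMILES: 12 C, 2 N, 4 O.
Implicit hydrogens by atom environment:
  6 × C (aromatic): 1 H each → 6
  4 × C (aromatic): no H
  2 × C: no H
  2 × N (aromatic): no H
  2 × O: no H
  2 × O (charge -1): no H
  Total hydrogens = 6.
Net charge -2.
Molecular formula: [C12H6N2O4]2-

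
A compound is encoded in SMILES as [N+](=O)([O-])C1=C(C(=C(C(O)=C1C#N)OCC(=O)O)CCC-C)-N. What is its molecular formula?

Heavy atoms from the SMILES: 13 C, 3 N, 6 O.
Implicit hydrogens by atom environment:
  6 × C (aromatic): no H
  4 × C: 2 H each → 8
  3 × O: no H
  2 × C: no H
  2 × O: 1 H each → 2
  1 × C: 3 H
  1 × N: 2 H
  1 × N: no H
  1 × N (charge +1): no H
  1 × O (charge -1): no H
  Total hydrogens = 15.
Molecular formula: C13H15N3O6

C13H15N3O6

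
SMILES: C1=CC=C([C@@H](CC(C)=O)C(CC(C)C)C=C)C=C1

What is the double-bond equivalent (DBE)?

Molecular formula from the SMILES: C17H24O.
DoU = (2C + 2 + N − H − X)/2 = (2·17 + 2 + 0 − 24 − 0)/2 = 12/2 = 6.
(Structurally: 1 ring(s) + 5 π bond(s) = 6.)

6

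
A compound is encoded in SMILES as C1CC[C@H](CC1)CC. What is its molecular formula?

Heavy atoms from the SMILES: 8 C.
Implicit hydrogens by atom environment:
  6 × C: 2 H each → 12
  1 × C: 3 H
  1 × C: 1 H
  Total hydrogens = 16.
Molecular formula: C8H16

C8H16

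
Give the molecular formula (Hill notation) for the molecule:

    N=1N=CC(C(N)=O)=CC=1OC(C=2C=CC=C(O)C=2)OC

C13H13N3O4

Heavy atoms from the SMILES: 13 C, 3 N, 4 O.
Implicit hydrogens by atom environment:
  6 × C (aromatic): 1 H each → 6
  4 × C (aromatic): no H
  3 × O: no H
  2 × N (aromatic): no H
  1 × C: 3 H
  1 × C: 1 H
  1 × C: no H
  1 × N: 2 H
  1 × O: 1 H
  Total hydrogens = 13.
Molecular formula: C13H13N3O4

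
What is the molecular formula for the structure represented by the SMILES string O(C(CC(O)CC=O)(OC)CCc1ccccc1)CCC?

C17H26O4

Heavy atoms from the SMILES: 17 C, 4 O.
Implicit hydrogens by atom environment:
  6 × C: 2 H each → 12
  5 × C (aromatic): 1 H each → 5
  3 × O: no H
  2 × C: 3 H each → 6
  2 × C: 1 H each → 2
  1 × C: no H
  1 × C (aromatic): no H
  1 × O: 1 H
  Total hydrogens = 26.
Molecular formula: C17H26O4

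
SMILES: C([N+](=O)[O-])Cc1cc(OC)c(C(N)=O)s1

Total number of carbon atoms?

8

The symbol for carbon appears 8 times in the SMILES. Lowercase c denotes aromatic carbon and counts toward C.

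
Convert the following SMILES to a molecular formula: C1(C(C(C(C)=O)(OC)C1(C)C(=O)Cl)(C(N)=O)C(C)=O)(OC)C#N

Heavy atoms from the SMILES: 14 C, 1 Cl, 2 N, 6 O.
Implicit hydrogens by atom environment:
  9 × C: no H
  6 × O: no H
  5 × C: 3 H each → 15
  1 × Cl: no H
  1 × N: 2 H
  1 × N: no H
  Total hydrogens = 17.
Molecular formula: C14H17ClN2O6

C14H17ClN2O6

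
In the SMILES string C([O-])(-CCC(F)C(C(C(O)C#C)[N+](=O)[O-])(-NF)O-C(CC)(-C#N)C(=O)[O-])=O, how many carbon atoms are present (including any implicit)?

The symbol for carbon appears 14 times in the SMILES.

14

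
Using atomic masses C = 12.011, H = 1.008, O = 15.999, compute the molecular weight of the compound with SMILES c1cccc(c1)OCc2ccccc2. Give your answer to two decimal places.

184.24

Molecular formula: C13H12O.
M = 13×12.011 + 12×1.008 + 1×15.999 = 184.24 g/mol.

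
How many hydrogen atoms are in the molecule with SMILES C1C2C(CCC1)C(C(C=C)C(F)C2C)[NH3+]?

Hydrogens are implicit in SMILES; fill each atom to its normal valence:
  7 × C: 1 H each → 7
  5 × C: 2 H each → 10
  1 × C: 3 H
  1 × F: no H
  1 × N (charge +1): 3 H
  Total hydrogens = 23.

23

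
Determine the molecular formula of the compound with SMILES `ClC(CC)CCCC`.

C7H15Cl

Heavy atoms from the SMILES: 7 C, 1 Cl.
Implicit hydrogens by atom environment:
  4 × C: 2 H each → 8
  2 × C: 3 H each → 6
  1 × C: 1 H
  1 × Cl: no H
  Total hydrogens = 15.
Molecular formula: C7H15Cl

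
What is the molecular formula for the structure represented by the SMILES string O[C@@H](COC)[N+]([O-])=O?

C3H7NO4

Heavy atoms from the SMILES: 3 C, 1 N, 4 O.
Implicit hydrogens by atom environment:
  2 × O: no H
  1 × C: 3 H
  1 × C: 2 H
  1 × C: 1 H
  1 × N (charge +1): no H
  1 × O: 1 H
  1 × O (charge -1): no H
  Total hydrogens = 7.
Molecular formula: C3H7NO4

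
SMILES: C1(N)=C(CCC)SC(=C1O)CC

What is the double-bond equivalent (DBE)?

Molecular formula from the SMILES: C9H15NOS.
DoU = (2C + 2 + N − H − X)/2 = (2·9 + 2 + 1 − 15 − 0)/2 = 6/2 = 3.
(Structurally: 1 ring(s) + 2 π bond(s) = 3.)

3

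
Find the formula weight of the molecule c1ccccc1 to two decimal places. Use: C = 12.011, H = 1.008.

78.11

Molecular formula: C6H6.
M = 6×12.011 + 6×1.008 = 78.11 g/mol.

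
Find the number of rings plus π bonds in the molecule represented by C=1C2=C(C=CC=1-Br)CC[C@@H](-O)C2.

5

Molecular formula from the SMILES: C10H11BrO.
DoU = (2C + 2 + N − H − X)/2 = (2·10 + 2 + 0 − 11 − 1)/2 = 10/2 = 5.
(Structurally: 2 ring(s) + 3 π bond(s) = 5.)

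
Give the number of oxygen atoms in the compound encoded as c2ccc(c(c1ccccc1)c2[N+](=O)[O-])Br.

The symbol for oxygen appears 2 times in the SMILES.

2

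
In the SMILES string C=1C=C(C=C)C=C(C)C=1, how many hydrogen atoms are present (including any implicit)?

Hydrogens are implicit in SMILES; fill each atom to its normal valence:
  4 × C (aromatic): 1 H each → 4
  2 × C (aromatic): no H
  1 × C: 3 H
  1 × C: 2 H
  1 × C: 1 H
  Total hydrogens = 10.

10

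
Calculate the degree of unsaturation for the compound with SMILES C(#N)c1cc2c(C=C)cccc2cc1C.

10

Molecular formula from the SMILES: C14H11N.
DoU = (2C + 2 + N − H − X)/2 = (2·14 + 2 + 1 − 11 − 0)/2 = 20/2 = 10.
(Structurally: 2 ring(s) + 8 π bond(s) = 10.)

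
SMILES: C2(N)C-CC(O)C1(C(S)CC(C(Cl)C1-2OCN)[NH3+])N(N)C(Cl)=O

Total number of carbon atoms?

12

The symbol for carbon appears 12 times in the SMILES. (Cl is a single chlorine, not C + l.)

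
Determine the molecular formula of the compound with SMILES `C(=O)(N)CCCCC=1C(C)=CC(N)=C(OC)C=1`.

C13H20N2O2

Heavy atoms from the SMILES: 13 C, 2 N, 2 O.
Implicit hydrogens by atom environment:
  4 × C: 2 H each → 8
  4 × C (aromatic): no H
  2 × C: 3 H each → 6
  2 × C (aromatic): 1 H each → 2
  2 × N: 2 H each → 4
  2 × O: no H
  1 × C: no H
  Total hydrogens = 20.
Molecular formula: C13H20N2O2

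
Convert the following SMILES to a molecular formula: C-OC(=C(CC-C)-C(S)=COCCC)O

Heavy atoms from the SMILES: 11 C, 3 O, 1 S.
Implicit hydrogens by atom environment:
  4 × C: 2 H each → 8
  3 × C: 3 H each → 9
  3 × C: no H
  2 × O: no H
  1 × C: 1 H
  1 × O: 1 H
  1 × S: 1 H
  Total hydrogens = 20.
Molecular formula: C11H20O3S

C11H20O3S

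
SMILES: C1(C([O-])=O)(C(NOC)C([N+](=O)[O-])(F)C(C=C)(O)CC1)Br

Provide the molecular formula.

Heavy atoms from the SMILES: 1 Br, 10 C, 1 F, 2 N, 6 O.
Implicit hydrogens by atom environment:
  4 × C: no H
  3 × C: 2 H each → 6
  3 × O: no H
  2 × C: 1 H each → 2
  2 × O (charge -1): no H
  1 × Br: no H
  1 × C: 3 H
  1 × F: no H
  1 × N: 1 H
  1 × N (charge +1): no H
  1 × O: 1 H
  Total hydrogens = 13.
Net charge -1.
Molecular formula: C10H13BrFN2O6-

C10H13BrFN2O6-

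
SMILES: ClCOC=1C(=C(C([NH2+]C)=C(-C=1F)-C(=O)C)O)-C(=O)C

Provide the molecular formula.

C12H14ClFNO4+

Heavy atoms from the SMILES: 12 C, 1 Cl, 1 F, 1 N, 4 O.
Implicit hydrogens by atom environment:
  6 × C (aromatic): no H
  3 × C: 3 H each → 9
  3 × O: no H
  2 × C: no H
  1 × C: 2 H
  1 × Cl: no H
  1 × F: no H
  1 × N (charge +1): 2 H
  1 × O: 1 H
  Total hydrogens = 14.
Net charge +1.
Molecular formula: C12H14ClFNO4+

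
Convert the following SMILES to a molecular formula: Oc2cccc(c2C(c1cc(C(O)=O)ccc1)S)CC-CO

Heavy atoms from the SMILES: 17 C, 4 O, 1 S.
Implicit hydrogens by atom environment:
  7 × C (aromatic): 1 H each → 7
  5 × C (aromatic): no H
  3 × C: 2 H each → 6
  3 × O: 1 H each → 3
  1 × C: 1 H
  1 × C: no H
  1 × O: no H
  1 × S: 1 H
  Total hydrogens = 18.
Molecular formula: C17H18O4S

C17H18O4S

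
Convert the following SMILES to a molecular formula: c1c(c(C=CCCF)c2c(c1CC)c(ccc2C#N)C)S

C18H18FNS

Heavy atoms from the SMILES: 18 C, 1 F, 1 N, 1 S.
Implicit hydrogens by atom environment:
  7 × C (aromatic): no H
  3 × C: 2 H each → 6
  3 × C (aromatic): 1 H each → 3
  2 × C: 3 H each → 6
  2 × C: 1 H each → 2
  1 × C: no H
  1 × F: no H
  1 × N: no H
  1 × S: 1 H
  Total hydrogens = 18.
Molecular formula: C18H18FNS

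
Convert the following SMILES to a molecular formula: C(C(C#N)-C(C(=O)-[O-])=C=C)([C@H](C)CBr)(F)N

C10H11BrFN2O2-

Heavy atoms from the SMILES: 1 Br, 10 C, 1 F, 2 N, 2 O.
Implicit hydrogens by atom environment:
  5 × C: no H
  2 × C: 2 H each → 4
  2 × C: 1 H each → 2
  1 × Br: no H
  1 × C: 3 H
  1 × F: no H
  1 × N: 2 H
  1 × N: no H
  1 × O: no H
  1 × O (charge -1): no H
  Total hydrogens = 11.
Net charge -1.
Molecular formula: C10H11BrFN2O2-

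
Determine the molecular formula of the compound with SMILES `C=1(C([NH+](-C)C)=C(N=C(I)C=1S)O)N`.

Heavy atoms from the SMILES: 7 C, 1 I, 3 N, 1 O, 1 S.
Implicit hydrogens by atom environment:
  5 × C (aromatic): no H
  2 × C: 3 H each → 6
  1 × I: no H
  1 × N: 2 H
  1 × N (charge +1): 1 H
  1 × N (aromatic): no H
  1 × O: 1 H
  1 × S: 1 H
  Total hydrogens = 11.
Net charge +1.
Molecular formula: C7H11IN3OS+

C7H11IN3OS+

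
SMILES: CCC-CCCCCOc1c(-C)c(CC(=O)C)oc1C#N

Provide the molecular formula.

C17H25NO3

Heavy atoms from the SMILES: 17 C, 1 N, 3 O.
Implicit hydrogens by atom environment:
  8 × C: 2 H each → 16
  4 × C (aromatic): no H
  3 × C: 3 H each → 9
  2 × C: no H
  2 × O: no H
  1 × N: no H
  1 × O (aromatic): no H
  Total hydrogens = 25.
Molecular formula: C17H25NO3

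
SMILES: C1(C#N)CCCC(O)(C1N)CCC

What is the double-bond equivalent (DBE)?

3

Molecular formula from the SMILES: C10H18N2O.
DoU = (2C + 2 + N − H − X)/2 = (2·10 + 2 + 2 − 18 − 0)/2 = 6/2 = 3.
(Structurally: 1 ring(s) + 2 π bond(s) = 3.)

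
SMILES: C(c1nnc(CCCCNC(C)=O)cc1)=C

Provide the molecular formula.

C12H17N3O

Heavy atoms from the SMILES: 12 C, 3 N, 1 O.
Implicit hydrogens by atom environment:
  5 × C: 2 H each → 10
  2 × C (aromatic): 1 H each → 2
  2 × C (aromatic): no H
  2 × N (aromatic): no H
  1 × C: 3 H
  1 × C: 1 H
  1 × C: no H
  1 × N: 1 H
  1 × O: no H
  Total hydrogens = 17.
Molecular formula: C12H17N3O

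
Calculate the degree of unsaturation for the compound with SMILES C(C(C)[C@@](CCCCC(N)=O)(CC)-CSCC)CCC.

1

Molecular formula from the SMILES: C17H35NOS.
DoU = (2C + 2 + N − H − X)/2 = (2·17 + 2 + 1 − 35 − 0)/2 = 2/2 = 1.
(Structurally: 0 ring(s) + 1 π bond(s) = 1.)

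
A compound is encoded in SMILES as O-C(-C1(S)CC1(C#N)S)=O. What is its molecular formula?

C5H5NO2S2

Heavy atoms from the SMILES: 5 C, 1 N, 2 O, 2 S.
Implicit hydrogens by atom environment:
  4 × C: no H
  2 × S: 1 H each → 2
  1 × C: 2 H
  1 × N: no H
  1 × O: 1 H
  1 × O: no H
  Total hydrogens = 5.
Molecular formula: C5H5NO2S2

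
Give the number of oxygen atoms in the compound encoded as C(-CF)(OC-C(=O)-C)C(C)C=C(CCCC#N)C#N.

2

The symbol for oxygen appears 2 times in the SMILES.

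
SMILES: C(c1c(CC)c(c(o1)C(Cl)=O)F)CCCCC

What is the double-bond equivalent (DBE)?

Molecular formula from the SMILES: C13H18ClFO2.
DoU = (2C + 2 + N − H − X)/2 = (2·13 + 2 + 0 − 18 − 2)/2 = 8/2 = 4.
(Structurally: 1 ring(s) + 3 π bond(s) = 4.)

4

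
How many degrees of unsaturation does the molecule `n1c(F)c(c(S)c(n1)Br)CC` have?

4

Molecular formula from the SMILES: C6H6BrFN2S.
DoU = (2C + 2 + N − H − X)/2 = (2·6 + 2 + 2 − 6 − 2)/2 = 8/2 = 4.
(Structurally: 1 ring(s) + 3 π bond(s) = 4.)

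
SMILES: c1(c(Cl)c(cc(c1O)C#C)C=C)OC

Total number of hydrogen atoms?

9

Hydrogens are implicit in SMILES; fill each atom to its normal valence:
  5 × C (aromatic): no H
  2 × C: 1 H each → 2
  1 × C: 3 H
  1 × C: 2 H
  1 × C (aromatic): 1 H
  1 × C: no H
  1 × Cl: no H
  1 × O: 1 H
  1 × O: no H
  Total hydrogens = 9.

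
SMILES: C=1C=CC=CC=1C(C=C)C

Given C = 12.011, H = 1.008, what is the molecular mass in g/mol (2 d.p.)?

Molecular formula: C10H12.
M = 10×12.011 + 12×1.008 = 132.21 g/mol.

132.21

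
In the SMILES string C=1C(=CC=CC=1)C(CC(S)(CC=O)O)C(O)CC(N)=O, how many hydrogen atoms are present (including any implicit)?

Hydrogens are implicit in SMILES; fill each atom to its normal valence:
  5 × C (aromatic): 1 H each → 5
  3 × C: 2 H each → 6
  3 × C: 1 H each → 3
  2 × C: no H
  2 × O: 1 H each → 2
  2 × O: no H
  1 × C (aromatic): no H
  1 × N: 2 H
  1 × S: 1 H
  Total hydrogens = 19.

19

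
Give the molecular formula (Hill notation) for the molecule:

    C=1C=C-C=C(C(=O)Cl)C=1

Heavy atoms from the SMILES: 7 C, 1 Cl, 1 O.
Implicit hydrogens by atom environment:
  5 × C (aromatic): 1 H each → 5
  1 × C (aromatic): no H
  1 × C: no H
  1 × Cl: no H
  1 × O: no H
  Total hydrogens = 5.
Molecular formula: C7H5ClO

C7H5ClO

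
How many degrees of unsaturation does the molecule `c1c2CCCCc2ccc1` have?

5

Molecular formula from the SMILES: C10H12.
DoU = (2C + 2 + N − H − X)/2 = (2·10 + 2 + 0 − 12 − 0)/2 = 10/2 = 5.
(Structurally: 2 ring(s) + 3 π bond(s) = 5.)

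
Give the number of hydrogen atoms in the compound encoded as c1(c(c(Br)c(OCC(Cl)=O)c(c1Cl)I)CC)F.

Hydrogens are implicit in SMILES; fill each atom to its normal valence:
  6 × C (aromatic): no H
  2 × C: 2 H each → 4
  2 × Cl: no H
  2 × O: no H
  1 × Br: no H
  1 × C: 3 H
  1 × C: no H
  1 × F: no H
  1 × I: no H
  Total hydrogens = 7.

7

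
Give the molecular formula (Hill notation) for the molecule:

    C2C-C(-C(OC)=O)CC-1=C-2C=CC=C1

Heavy atoms from the SMILES: 12 C, 2 O.
Implicit hydrogens by atom environment:
  4 × C (aromatic): 1 H each → 4
  3 × C: 2 H each → 6
  2 × C (aromatic): no H
  2 × O: no H
  1 × C: 3 H
  1 × C: 1 H
  1 × C: no H
  Total hydrogens = 14.
Molecular formula: C12H14O2

C12H14O2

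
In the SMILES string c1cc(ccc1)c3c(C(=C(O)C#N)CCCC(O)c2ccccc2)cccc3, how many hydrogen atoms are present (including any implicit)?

Hydrogens are implicit in SMILES; fill each atom to its normal valence:
  14 × C (aromatic): 1 H each → 14
  4 × C (aromatic): no H
  3 × C: 2 H each → 6
  3 × C: no H
  2 × O: 1 H each → 2
  1 × C: 1 H
  1 × N: no H
  Total hydrogens = 23.

23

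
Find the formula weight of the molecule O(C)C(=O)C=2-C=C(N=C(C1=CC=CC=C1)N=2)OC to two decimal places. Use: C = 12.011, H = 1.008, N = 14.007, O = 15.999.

244.25

Molecular formula: C13H12N2O3.
M = 13×12.011 + 12×1.008 + 2×14.007 + 3×15.999 = 244.25 g/mol.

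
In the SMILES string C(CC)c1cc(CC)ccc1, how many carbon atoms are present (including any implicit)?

The symbol for carbon appears 11 times in the SMILES. Lowercase c denotes aromatic carbon and counts toward C.

11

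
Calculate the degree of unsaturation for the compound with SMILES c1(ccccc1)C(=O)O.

Molecular formula from the SMILES: C7H6O2.
DoU = (2C + 2 + N − H − X)/2 = (2·7 + 2 + 0 − 6 − 0)/2 = 10/2 = 5.
(Structurally: 1 ring(s) + 4 π bond(s) = 5.)

5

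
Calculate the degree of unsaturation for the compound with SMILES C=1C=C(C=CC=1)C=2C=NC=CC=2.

8

Molecular formula from the SMILES: C11H9N.
DoU = (2C + 2 + N − H − X)/2 = (2·11 + 2 + 1 − 9 − 0)/2 = 16/2 = 8.
(Structurally: 2 ring(s) + 6 π bond(s) = 8.)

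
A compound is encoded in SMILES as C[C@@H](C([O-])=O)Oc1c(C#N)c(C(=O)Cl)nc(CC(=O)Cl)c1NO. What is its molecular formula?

C12H8Cl2N3O6-

Heavy atoms from the SMILES: 12 C, 2 Cl, 3 N, 6 O.
Implicit hydrogens by atom environment:
  5 × C (aromatic): no H
  4 × C: no H
  4 × O: no H
  2 × Cl: no H
  1 × C: 3 H
  1 × C: 2 H
  1 × C: 1 H
  1 × N: 1 H
  1 × N (aromatic): no H
  1 × N: no H
  1 × O: 1 H
  1 × O (charge -1): no H
  Total hydrogens = 8.
Net charge -1.
Molecular formula: C12H8Cl2N3O6-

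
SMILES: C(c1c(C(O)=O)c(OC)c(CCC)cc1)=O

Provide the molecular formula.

Heavy atoms from the SMILES: 12 C, 4 O.
Implicit hydrogens by atom environment:
  4 × C (aromatic): no H
  3 × O: no H
  2 × C: 3 H each → 6
  2 × C: 2 H each → 4
  2 × C (aromatic): 1 H each → 2
  1 × C: 1 H
  1 × C: no H
  1 × O: 1 H
  Total hydrogens = 14.
Molecular formula: C12H14O4

C12H14O4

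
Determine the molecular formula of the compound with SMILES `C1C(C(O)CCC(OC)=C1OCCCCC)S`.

C13H24O3S

Heavy atoms from the SMILES: 13 C, 3 O, 1 S.
Implicit hydrogens by atom environment:
  7 × C: 2 H each → 14
  2 × C: 3 H each → 6
  2 × C: 1 H each → 2
  2 × C: no H
  2 × O: no H
  1 × O: 1 H
  1 × S: 1 H
  Total hydrogens = 24.
Molecular formula: C13H24O3S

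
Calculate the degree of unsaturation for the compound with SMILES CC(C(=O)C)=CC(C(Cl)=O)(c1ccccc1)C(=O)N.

Molecular formula from the SMILES: C14H14ClNO3.
DoU = (2C + 2 + N − H − X)/2 = (2·14 + 2 + 1 − 14 − 1)/2 = 16/2 = 8.
(Structurally: 1 ring(s) + 7 π bond(s) = 8.)

8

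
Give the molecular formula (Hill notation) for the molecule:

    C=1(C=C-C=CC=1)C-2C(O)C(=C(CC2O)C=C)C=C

Heavy atoms from the SMILES: 16 C, 2 O.
Implicit hydrogens by atom environment:
  5 × C: 1 H each → 5
  5 × C (aromatic): 1 H each → 5
  3 × C: 2 H each → 6
  2 × C: no H
  2 × O: 1 H each → 2
  1 × C (aromatic): no H
  Total hydrogens = 18.
Molecular formula: C16H18O2

C16H18O2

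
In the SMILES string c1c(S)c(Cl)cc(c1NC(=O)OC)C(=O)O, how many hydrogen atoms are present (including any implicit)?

Hydrogens are implicit in SMILES; fill each atom to its normal valence:
  4 × C (aromatic): no H
  3 × O: no H
  2 × C (aromatic): 1 H each → 2
  2 × C: no H
  1 × C: 3 H
  1 × Cl: no H
  1 × N: 1 H
  1 × O: 1 H
  1 × S: 1 H
  Total hydrogens = 8.

8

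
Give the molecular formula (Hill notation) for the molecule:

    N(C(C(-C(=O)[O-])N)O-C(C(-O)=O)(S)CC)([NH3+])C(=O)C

Heavy atoms from the SMILES: 9 C, 3 N, 6 O, 1 S.
Implicit hydrogens by atom environment:
  4 × C: no H
  4 × O: no H
  2 × C: 3 H each → 6
  2 × C: 1 H each → 2
  1 × C: 2 H
  1 × N (charge +1): 3 H
  1 × N: 2 H
  1 × N: no H
  1 × O: 1 H
  1 × O (charge -1): no H
  1 × S: 1 H
  Total hydrogens = 17.
Molecular formula: C9H17N3O6S

C9H17N3O6S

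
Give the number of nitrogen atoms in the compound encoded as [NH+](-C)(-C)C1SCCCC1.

1

The symbol for nitrogen appears 1 time in the SMILES.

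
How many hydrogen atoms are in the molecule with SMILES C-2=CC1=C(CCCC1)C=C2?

Hydrogens are implicit in SMILES; fill each atom to its normal valence:
  4 × C: 2 H each → 8
  4 × C (aromatic): 1 H each → 4
  2 × C (aromatic): no H
  Total hydrogens = 12.

12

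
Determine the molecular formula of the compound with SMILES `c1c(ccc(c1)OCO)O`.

C7H8O3

Heavy atoms from the SMILES: 7 C, 3 O.
Implicit hydrogens by atom environment:
  4 × C (aromatic): 1 H each → 4
  2 × C (aromatic): no H
  2 × O: 1 H each → 2
  1 × C: 2 H
  1 × O: no H
  Total hydrogens = 8.
Molecular formula: C7H8O3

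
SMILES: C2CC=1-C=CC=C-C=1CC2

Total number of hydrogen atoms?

Hydrogens are implicit in SMILES; fill each atom to its normal valence:
  4 × C: 2 H each → 8
  4 × C (aromatic): 1 H each → 4
  2 × C (aromatic): no H
  Total hydrogens = 12.

12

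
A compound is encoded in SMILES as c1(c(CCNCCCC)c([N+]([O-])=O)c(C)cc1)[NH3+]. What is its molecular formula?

Heavy atoms from the SMILES: 13 C, 3 N, 2 O.
Implicit hydrogens by atom environment:
  5 × C: 2 H each → 10
  4 × C (aromatic): no H
  2 × C: 3 H each → 6
  2 × C (aromatic): 1 H each → 2
  1 × N (charge +1): 3 H
  1 × N: 1 H
  1 × N (charge +1): no H
  1 × O: no H
  1 × O (charge -1): no H
  Total hydrogens = 22.
Net charge +1.
Molecular formula: C13H22N3O2+

C13H22N3O2+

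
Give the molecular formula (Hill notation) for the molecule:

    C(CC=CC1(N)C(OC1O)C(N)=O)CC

Heavy atoms from the SMILES: 10 C, 2 N, 3 O.
Implicit hydrogens by atom environment:
  4 × C: 1 H each → 4
  3 × C: 2 H each → 6
  2 × C: no H
  2 × N: 2 H each → 4
  2 × O: no H
  1 × C: 3 H
  1 × O: 1 H
  Total hydrogens = 18.
Molecular formula: C10H18N2O3

C10H18N2O3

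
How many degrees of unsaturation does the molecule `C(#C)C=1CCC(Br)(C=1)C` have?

4

Molecular formula from the SMILES: C8H9Br.
DoU = (2C + 2 + N − H − X)/2 = (2·8 + 2 + 0 − 9 − 1)/2 = 8/2 = 4.
(Structurally: 1 ring(s) + 3 π bond(s) = 4.)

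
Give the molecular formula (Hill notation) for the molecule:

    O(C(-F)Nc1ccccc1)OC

C8H10FNO2

Heavy atoms from the SMILES: 8 C, 1 F, 1 N, 2 O.
Implicit hydrogens by atom environment:
  5 × C (aromatic): 1 H each → 5
  2 × O: no H
  1 × C: 3 H
  1 × C: 1 H
  1 × C (aromatic): no H
  1 × F: no H
  1 × N: 1 H
  Total hydrogens = 10.
Molecular formula: C8H10FNO2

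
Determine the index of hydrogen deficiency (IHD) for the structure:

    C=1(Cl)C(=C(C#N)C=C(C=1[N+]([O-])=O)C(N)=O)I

Molecular formula from the SMILES: C8H3ClIN3O3.
DoU = (2C + 2 + N − H − X)/2 = (2·8 + 2 + 3 − 3 − 2)/2 = 16/2 = 8.
(Structurally: 1 ring(s) + 7 π bond(s) = 8.)

8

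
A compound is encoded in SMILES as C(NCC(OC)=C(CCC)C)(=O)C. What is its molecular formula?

C10H19NO2

Heavy atoms from the SMILES: 10 C, 1 N, 2 O.
Implicit hydrogens by atom environment:
  4 × C: 3 H each → 12
  3 × C: 2 H each → 6
  3 × C: no H
  2 × O: no H
  1 × N: 1 H
  Total hydrogens = 19.
Molecular formula: C10H19NO2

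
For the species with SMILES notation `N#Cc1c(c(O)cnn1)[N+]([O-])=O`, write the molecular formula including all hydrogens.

C5H2N4O3

Heavy atoms from the SMILES: 5 C, 4 N, 3 O.
Implicit hydrogens by atom environment:
  3 × C (aromatic): no H
  2 × N (aromatic): no H
  1 × C (aromatic): 1 H
  1 × C: no H
  1 × N: no H
  1 × N (charge +1): no H
  1 × O: 1 H
  1 × O: no H
  1 × O (charge -1): no H
  Total hydrogens = 2.
Molecular formula: C5H2N4O3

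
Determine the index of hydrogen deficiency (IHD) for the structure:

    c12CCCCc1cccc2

Molecular formula from the SMILES: C10H12.
DoU = (2C + 2 + N − H − X)/2 = (2·10 + 2 + 0 − 12 − 0)/2 = 10/2 = 5.
(Structurally: 2 ring(s) + 3 π bond(s) = 5.)

5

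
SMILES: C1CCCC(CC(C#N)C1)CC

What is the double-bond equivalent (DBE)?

3

Molecular formula from the SMILES: C11H19N.
DoU = (2C + 2 + N − H − X)/2 = (2·11 + 2 + 1 − 19 − 0)/2 = 6/2 = 3.
(Structurally: 1 ring(s) + 2 π bond(s) = 3.)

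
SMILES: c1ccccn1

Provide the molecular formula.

Heavy atoms from the SMILES: 5 C, 1 N.
Implicit hydrogens by atom environment:
  5 × C (aromatic): 1 H each → 5
  1 × N (aromatic): no H
  Total hydrogens = 5.
Molecular formula: C5H5N

C5H5N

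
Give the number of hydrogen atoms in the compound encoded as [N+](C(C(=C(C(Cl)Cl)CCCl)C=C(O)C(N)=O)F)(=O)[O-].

Hydrogens are implicit in SMILES; fill each atom to its normal valence:
  4 × C: no H
  3 × C: 1 H each → 3
  3 × Cl: no H
  2 × C: 2 H each → 4
  2 × O: no H
  1 × F: no H
  1 × N: 2 H
  1 × N (charge +1): no H
  1 × O: 1 H
  1 × O (charge -1): no H
  Total hydrogens = 10.

10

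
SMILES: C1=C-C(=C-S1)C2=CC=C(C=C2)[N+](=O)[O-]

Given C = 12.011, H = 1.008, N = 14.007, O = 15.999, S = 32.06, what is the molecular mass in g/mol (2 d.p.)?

205.23

Molecular formula: C10H7NO2S.
M = 10×12.011 + 7×1.008 + 1×14.007 + 2×15.999 + 1×32.06 = 205.23 g/mol.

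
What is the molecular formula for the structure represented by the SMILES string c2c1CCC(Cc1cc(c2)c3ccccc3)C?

C17H18

Heavy atoms from the SMILES: 17 C.
Implicit hydrogens by atom environment:
  8 × C (aromatic): 1 H each → 8
  4 × C (aromatic): no H
  3 × C: 2 H each → 6
  1 × C: 3 H
  1 × C: 1 H
  Total hydrogens = 18.
Molecular formula: C17H18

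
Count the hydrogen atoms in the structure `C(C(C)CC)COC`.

16

Hydrogens are implicit in SMILES; fill each atom to its normal valence:
  3 × C: 3 H each → 9
  3 × C: 2 H each → 6
  1 × C: 1 H
  1 × O: no H
  Total hydrogens = 16.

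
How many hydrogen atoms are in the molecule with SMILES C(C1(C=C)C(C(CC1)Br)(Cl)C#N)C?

13

Hydrogens are implicit in SMILES; fill each atom to its normal valence:
  4 × C: 2 H each → 8
  3 × C: no H
  2 × C: 1 H each → 2
  1 × Br: no H
  1 × C: 3 H
  1 × Cl: no H
  1 × N: no H
  Total hydrogens = 13.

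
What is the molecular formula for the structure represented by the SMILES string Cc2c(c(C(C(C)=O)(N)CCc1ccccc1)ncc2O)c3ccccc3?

C23H24N2O2

Heavy atoms from the SMILES: 23 C, 2 N, 2 O.
Implicit hydrogens by atom environment:
  11 × C (aromatic): 1 H each → 11
  6 × C (aromatic): no H
  2 × C: 3 H each → 6
  2 × C: 2 H each → 4
  2 × C: no H
  1 × N: 2 H
  1 × N (aromatic): no H
  1 × O: 1 H
  1 × O: no H
  Total hydrogens = 24.
Molecular formula: C23H24N2O2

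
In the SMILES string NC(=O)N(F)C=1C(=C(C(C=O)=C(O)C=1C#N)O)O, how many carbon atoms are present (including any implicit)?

9

The symbol for carbon appears 9 times in the SMILES.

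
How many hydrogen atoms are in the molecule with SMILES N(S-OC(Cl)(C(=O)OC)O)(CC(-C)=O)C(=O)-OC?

Hydrogens are implicit in SMILES; fill each atom to its normal valence:
  6 × O: no H
  4 × C: no H
  3 × C: 3 H each → 9
  1 × C: 2 H
  1 × Cl: no H
  1 × N: no H
  1 × O: 1 H
  1 × S: no H
  Total hydrogens = 12.

12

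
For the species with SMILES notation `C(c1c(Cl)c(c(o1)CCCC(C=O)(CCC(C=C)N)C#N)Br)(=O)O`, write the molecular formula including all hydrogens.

C16H18BrClN2O4

Heavy atoms from the SMILES: 1 Br, 16 C, 1 Cl, 2 N, 4 O.
Implicit hydrogens by atom environment:
  6 × C: 2 H each → 12
  4 × C (aromatic): no H
  3 × C: 1 H each → 3
  3 × C: no H
  2 × O: no H
  1 × Br: no H
  1 × Cl: no H
  1 × N: 2 H
  1 × N: no H
  1 × O: 1 H
  1 × O (aromatic): no H
  Total hydrogens = 18.
Molecular formula: C16H18BrClN2O4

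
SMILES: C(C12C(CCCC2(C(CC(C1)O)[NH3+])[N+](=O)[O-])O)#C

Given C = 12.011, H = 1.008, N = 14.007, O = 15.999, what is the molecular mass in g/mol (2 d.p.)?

Molecular formula: C12H19N2O4+.
M = 12×12.011 + 19×1.008 + 2×14.007 + 4×15.999 = 255.29 g/mol.

255.29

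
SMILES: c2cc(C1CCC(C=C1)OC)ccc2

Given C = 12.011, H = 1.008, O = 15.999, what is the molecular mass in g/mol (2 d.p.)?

188.27

Molecular formula: C13H16O.
M = 13×12.011 + 16×1.008 + 1×15.999 = 188.27 g/mol.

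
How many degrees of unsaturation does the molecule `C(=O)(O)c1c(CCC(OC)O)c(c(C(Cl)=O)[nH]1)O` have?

Molecular formula from the SMILES: C10H12ClNO6.
DoU = (2C + 2 + N − H − X)/2 = (2·10 + 2 + 1 − 12 − 1)/2 = 10/2 = 5.
(Structurally: 1 ring(s) + 4 π bond(s) = 5.)

5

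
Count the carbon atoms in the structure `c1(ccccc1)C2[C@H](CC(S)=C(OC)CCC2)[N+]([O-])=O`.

The symbol for carbon appears 15 times in the SMILES. Lowercase c denotes aromatic carbon and counts toward C.

15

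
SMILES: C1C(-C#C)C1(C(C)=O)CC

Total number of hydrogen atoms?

Hydrogens are implicit in SMILES; fill each atom to its normal valence:
  3 × C: no H
  2 × C: 3 H each → 6
  2 × C: 2 H each → 4
  2 × C: 1 H each → 2
  1 × O: no H
  Total hydrogens = 12.

12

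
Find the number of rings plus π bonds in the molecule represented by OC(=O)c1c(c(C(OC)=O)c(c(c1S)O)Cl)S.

Molecular formula from the SMILES: C9H7ClO5S2.
DoU = (2C + 2 + N − H − X)/2 = (2·9 + 2 + 0 − 7 − 1)/2 = 12/2 = 6.
(Structurally: 1 ring(s) + 5 π bond(s) = 6.)

6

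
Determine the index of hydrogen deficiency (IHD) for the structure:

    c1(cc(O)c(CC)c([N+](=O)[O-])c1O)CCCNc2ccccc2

Molecular formula from the SMILES: C17H20N2O4.
DoU = (2C + 2 + N − H − X)/2 = (2·17 + 2 + 2 − 20 − 0)/2 = 18/2 = 9.
(Structurally: 2 ring(s) + 7 π bond(s) = 9.)

9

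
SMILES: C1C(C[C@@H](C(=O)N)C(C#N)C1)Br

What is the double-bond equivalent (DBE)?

4

Molecular formula from the SMILES: C8H11BrN2O.
DoU = (2C + 2 + N − H − X)/2 = (2·8 + 2 + 2 − 11 − 1)/2 = 8/2 = 4.
(Structurally: 1 ring(s) + 3 π bond(s) = 4.)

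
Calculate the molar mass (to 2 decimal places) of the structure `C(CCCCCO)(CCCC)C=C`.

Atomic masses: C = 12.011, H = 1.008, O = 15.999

184.32

Molecular formula: C12H24O.
M = 12×12.011 + 24×1.008 + 1×15.999 = 184.32 g/mol.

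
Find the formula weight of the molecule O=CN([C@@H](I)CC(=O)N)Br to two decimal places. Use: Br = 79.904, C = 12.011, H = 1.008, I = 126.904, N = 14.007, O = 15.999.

Molecular formula: C4H6BrIN2O2.
M = 1×79.904 + 4×12.011 + 6×1.008 + 1×126.904 + 2×14.007 + 2×15.999 = 320.91 g/mol.

320.91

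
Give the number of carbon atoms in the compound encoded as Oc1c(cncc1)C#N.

6

The symbol for carbon appears 6 times in the SMILES. Lowercase c denotes aromatic carbon and counts toward C.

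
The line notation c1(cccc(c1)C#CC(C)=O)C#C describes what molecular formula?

Heavy atoms from the SMILES: 12 C, 1 O.
Implicit hydrogens by atom environment:
  4 × C (aromatic): 1 H each → 4
  4 × C: no H
  2 × C (aromatic): no H
  1 × C: 3 H
  1 × C: 1 H
  1 × O: no H
  Total hydrogens = 8.
Molecular formula: C12H8O

C12H8O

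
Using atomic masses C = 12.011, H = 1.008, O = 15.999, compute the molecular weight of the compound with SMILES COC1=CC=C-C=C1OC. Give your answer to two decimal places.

138.17

Molecular formula: C8H10O2.
M = 8×12.011 + 10×1.008 + 2×15.999 = 138.17 g/mol.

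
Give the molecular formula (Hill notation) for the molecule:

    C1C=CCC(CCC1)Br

Heavy atoms from the SMILES: 1 Br, 8 C.
Implicit hydrogens by atom environment:
  5 × C: 2 H each → 10
  3 × C: 1 H each → 3
  1 × Br: no H
  Total hydrogens = 13.
Molecular formula: C8H13Br

C8H13Br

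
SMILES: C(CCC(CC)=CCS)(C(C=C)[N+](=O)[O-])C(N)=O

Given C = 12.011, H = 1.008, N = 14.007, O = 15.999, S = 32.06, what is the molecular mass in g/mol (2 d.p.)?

Molecular formula: C12H20N2O3S.
M = 12×12.011 + 20×1.008 + 2×14.007 + 3×15.999 + 1×32.06 = 272.36 g/mol.

272.36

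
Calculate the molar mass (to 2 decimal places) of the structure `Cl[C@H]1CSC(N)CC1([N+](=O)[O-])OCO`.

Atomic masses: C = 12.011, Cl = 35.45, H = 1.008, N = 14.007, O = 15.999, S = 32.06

242.67

Molecular formula: C6H11ClN2O4S.
M = 6×12.011 + 1×35.45 + 11×1.008 + 2×14.007 + 4×15.999 + 1×32.06 = 242.67 g/mol.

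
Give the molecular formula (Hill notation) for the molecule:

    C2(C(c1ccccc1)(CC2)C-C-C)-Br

C13H17Br

Heavy atoms from the SMILES: 1 Br, 13 C.
Implicit hydrogens by atom environment:
  5 × C (aromatic): 1 H each → 5
  4 × C: 2 H each → 8
  1 × Br: no H
  1 × C: 3 H
  1 × C: 1 H
  1 × C: no H
  1 × C (aromatic): no H
  Total hydrogens = 17.
Molecular formula: C13H17Br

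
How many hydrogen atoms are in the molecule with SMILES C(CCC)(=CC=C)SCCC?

Hydrogens are implicit in SMILES; fill each atom to its normal valence:
  5 × C: 2 H each → 10
  2 × C: 3 H each → 6
  2 × C: 1 H each → 2
  1 × C: no H
  1 × S: no H
  Total hydrogens = 18.

18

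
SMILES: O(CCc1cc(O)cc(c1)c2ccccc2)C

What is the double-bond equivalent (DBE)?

8

Molecular formula from the SMILES: C15H16O2.
DoU = (2C + 2 + N − H − X)/2 = (2·15 + 2 + 0 − 16 − 0)/2 = 16/2 = 8.
(Structurally: 2 ring(s) + 6 π bond(s) = 8.)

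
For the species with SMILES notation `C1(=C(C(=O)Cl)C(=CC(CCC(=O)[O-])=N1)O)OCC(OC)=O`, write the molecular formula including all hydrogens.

Heavy atoms from the SMILES: 12 C, 1 Cl, 1 N, 7 O.
Implicit hydrogens by atom environment:
  5 × O: no H
  4 × C (aromatic): no H
  3 × C: 2 H each → 6
  3 × C: no H
  1 × C: 3 H
  1 × C (aromatic): 1 H
  1 × Cl: no H
  1 × N (aromatic): no H
  1 × O: 1 H
  1 × O (charge -1): no H
  Total hydrogens = 11.
Net charge -1.
Molecular formula: C12H11ClNO7-

C12H11ClNO7-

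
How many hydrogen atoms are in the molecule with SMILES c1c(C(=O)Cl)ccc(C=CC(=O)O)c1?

7

Hydrogens are implicit in SMILES; fill each atom to its normal valence:
  4 × C (aromatic): 1 H each → 4
  2 × C: 1 H each → 2
  2 × C (aromatic): no H
  2 × C: no H
  2 × O: no H
  1 × Cl: no H
  1 × O: 1 H
  Total hydrogens = 7.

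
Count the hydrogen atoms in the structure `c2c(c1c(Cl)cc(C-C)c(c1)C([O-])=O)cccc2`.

12

Hydrogens are implicit in SMILES; fill each atom to its normal valence:
  7 × C (aromatic): 1 H each → 7
  5 × C (aromatic): no H
  1 × C: 3 H
  1 × C: 2 H
  1 × C: no H
  1 × Cl: no H
  1 × O: no H
  1 × O (charge -1): no H
  Total hydrogens = 12.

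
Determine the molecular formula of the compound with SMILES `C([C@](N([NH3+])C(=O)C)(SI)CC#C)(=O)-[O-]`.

C7H9IN2O3S

Heavy atoms from the SMILES: 7 C, 1 I, 2 N, 3 O, 1 S.
Implicit hydrogens by atom environment:
  4 × C: no H
  2 × O: no H
  1 × C: 3 H
  1 × C: 2 H
  1 × C: 1 H
  1 × I: no H
  1 × N (charge +1): 3 H
  1 × N: no H
  1 × O (charge -1): no H
  1 × S: no H
  Total hydrogens = 9.
Molecular formula: C7H9IN2O3S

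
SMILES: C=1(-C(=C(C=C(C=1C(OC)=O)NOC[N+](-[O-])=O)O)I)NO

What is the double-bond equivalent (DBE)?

Molecular formula from the SMILES: C9H10IN3O7.
DoU = (2C + 2 + N − H − X)/2 = (2·9 + 2 + 3 − 10 − 1)/2 = 12/2 = 6.
(Structurally: 1 ring(s) + 5 π bond(s) = 6.)

6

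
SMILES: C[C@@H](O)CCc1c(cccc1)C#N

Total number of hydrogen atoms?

Hydrogens are implicit in SMILES; fill each atom to its normal valence:
  4 × C (aromatic): 1 H each → 4
  2 × C: 2 H each → 4
  2 × C (aromatic): no H
  1 × C: 3 H
  1 × C: 1 H
  1 × C: no H
  1 × N: no H
  1 × O: 1 H
  Total hydrogens = 13.

13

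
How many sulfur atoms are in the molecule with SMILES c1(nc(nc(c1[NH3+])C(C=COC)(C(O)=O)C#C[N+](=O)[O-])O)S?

1

The symbol for sulfur appears 1 time in the SMILES.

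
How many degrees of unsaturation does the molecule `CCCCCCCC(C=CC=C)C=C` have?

3

Molecular formula from the SMILES: C14H24.
DoU = (2C + 2 + N − H − X)/2 = (2·14 + 2 + 0 − 24 − 0)/2 = 6/2 = 3.
(Structurally: 0 ring(s) + 3 π bond(s) = 3.)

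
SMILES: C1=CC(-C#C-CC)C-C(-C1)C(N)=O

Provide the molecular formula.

C11H15NO

Heavy atoms from the SMILES: 11 C, 1 N, 1 O.
Implicit hydrogens by atom environment:
  4 × C: 1 H each → 4
  3 × C: 2 H each → 6
  3 × C: no H
  1 × C: 3 H
  1 × N: 2 H
  1 × O: no H
  Total hydrogens = 15.
Molecular formula: C11H15NO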